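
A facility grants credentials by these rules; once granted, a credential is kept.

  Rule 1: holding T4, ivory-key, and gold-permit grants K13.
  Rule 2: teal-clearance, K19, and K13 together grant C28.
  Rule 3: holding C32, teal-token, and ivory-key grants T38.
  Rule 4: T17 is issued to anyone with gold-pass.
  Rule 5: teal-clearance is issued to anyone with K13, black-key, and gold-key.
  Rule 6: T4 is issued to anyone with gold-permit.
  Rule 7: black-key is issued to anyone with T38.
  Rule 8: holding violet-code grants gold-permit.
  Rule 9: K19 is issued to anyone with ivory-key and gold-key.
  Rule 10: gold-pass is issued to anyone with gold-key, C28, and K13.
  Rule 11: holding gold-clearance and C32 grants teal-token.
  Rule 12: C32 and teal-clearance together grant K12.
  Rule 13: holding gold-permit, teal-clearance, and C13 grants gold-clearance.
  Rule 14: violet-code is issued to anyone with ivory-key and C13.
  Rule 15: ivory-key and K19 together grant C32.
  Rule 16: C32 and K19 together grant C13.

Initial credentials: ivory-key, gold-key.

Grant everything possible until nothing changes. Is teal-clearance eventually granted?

teal-clearance would need K13, black-key, and gold-key (Rule 5), but black-key is never granted.

No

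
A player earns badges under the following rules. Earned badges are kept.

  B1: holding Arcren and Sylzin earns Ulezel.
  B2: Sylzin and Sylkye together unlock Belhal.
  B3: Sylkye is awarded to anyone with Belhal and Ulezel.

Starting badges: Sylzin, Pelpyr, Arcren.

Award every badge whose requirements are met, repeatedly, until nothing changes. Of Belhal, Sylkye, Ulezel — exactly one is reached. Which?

With Arcren and Sylzin, Ulezel is earned (B1).
Sylkye would need Belhal and Ulezel (B3), but Belhal is never earned. Belhal would need Sylzin and Sylkye (B2), but Sylkye is never earned.

Ulezel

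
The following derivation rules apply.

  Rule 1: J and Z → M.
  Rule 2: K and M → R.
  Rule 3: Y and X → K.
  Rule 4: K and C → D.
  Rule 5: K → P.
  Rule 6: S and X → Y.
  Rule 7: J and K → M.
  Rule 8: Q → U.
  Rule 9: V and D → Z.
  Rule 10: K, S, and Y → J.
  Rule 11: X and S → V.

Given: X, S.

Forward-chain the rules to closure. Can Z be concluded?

Z would need V and D (Rule 9), but D is never established.

No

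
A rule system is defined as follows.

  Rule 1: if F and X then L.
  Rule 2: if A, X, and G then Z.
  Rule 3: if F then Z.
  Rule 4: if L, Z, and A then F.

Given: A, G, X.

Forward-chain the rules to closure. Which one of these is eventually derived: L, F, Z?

Z

From A, X, and G, Rule 2 gives Z.
F would need L, Z, and A (Rule 4), but L is never established. L would need F and X (Rule 1), but F is never established.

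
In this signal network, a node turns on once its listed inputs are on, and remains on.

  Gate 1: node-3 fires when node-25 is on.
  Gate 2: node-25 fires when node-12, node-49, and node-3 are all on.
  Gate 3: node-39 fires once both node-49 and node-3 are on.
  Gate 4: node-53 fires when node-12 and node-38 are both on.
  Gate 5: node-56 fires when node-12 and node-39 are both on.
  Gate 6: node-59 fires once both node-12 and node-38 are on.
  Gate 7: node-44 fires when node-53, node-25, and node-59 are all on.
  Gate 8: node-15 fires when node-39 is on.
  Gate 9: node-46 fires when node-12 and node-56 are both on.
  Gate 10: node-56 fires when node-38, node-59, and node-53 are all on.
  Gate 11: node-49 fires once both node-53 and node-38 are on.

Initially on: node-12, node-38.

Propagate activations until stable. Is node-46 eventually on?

Yes

node-12 and node-38 are on, so node-53 fires (Gate 4).
node-12 and node-38 are on, so node-59 fires (Gate 6).
Gate 10: node-38, node-59, and node-53 on → node-56 on.
Gate 9: node-12 and node-56 on → node-46 on.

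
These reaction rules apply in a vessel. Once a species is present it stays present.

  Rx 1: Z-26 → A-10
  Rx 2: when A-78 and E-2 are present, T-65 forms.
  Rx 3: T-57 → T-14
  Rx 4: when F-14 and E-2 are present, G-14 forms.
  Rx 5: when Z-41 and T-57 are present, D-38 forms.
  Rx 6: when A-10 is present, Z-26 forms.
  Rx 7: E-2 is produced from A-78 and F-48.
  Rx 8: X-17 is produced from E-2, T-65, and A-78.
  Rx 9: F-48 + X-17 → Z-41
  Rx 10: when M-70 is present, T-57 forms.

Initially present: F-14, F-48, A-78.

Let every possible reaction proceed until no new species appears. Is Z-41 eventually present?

Yes

A-78 and F-48 present → E-2 forms (Rx 7).
A-78 and E-2 present → T-65 forms (Rx 2).
E-2, T-65, and A-78 present → X-17 forms (Rx 8).
F-48 and X-17 present → Z-41 forms (Rx 9).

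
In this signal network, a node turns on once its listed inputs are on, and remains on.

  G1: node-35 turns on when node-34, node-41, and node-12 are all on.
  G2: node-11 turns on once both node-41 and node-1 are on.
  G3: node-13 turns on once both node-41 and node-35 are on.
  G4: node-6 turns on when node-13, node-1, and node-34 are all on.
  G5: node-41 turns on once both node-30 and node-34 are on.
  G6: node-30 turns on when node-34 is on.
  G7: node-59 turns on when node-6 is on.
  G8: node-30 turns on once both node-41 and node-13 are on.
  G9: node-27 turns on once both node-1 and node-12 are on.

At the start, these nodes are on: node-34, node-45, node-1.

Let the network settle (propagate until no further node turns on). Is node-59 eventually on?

No

node-59 would need node-6 (G7), but node-6 never turns on.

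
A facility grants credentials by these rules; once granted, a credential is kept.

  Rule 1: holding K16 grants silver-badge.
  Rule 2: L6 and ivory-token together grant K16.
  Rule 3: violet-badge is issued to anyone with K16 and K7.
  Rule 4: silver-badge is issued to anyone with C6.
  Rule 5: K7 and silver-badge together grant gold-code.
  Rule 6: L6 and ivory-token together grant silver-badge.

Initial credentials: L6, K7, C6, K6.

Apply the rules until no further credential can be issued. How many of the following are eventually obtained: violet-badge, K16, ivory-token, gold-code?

1

Holding C6 grants silver-badge (Rule 4).
Holding K7 and silver-badge grants gold-code (Rule 5).
violet-badge would need K16 and K7 (Rule 3), but K16 is never granted.
K16 would need L6 and ivory-token (Rule 2), but ivory-token is never granted.
No rule produces ivory-token, and it is not given.
gold-code: reached.
Reached: gold-code — 1 of the 4.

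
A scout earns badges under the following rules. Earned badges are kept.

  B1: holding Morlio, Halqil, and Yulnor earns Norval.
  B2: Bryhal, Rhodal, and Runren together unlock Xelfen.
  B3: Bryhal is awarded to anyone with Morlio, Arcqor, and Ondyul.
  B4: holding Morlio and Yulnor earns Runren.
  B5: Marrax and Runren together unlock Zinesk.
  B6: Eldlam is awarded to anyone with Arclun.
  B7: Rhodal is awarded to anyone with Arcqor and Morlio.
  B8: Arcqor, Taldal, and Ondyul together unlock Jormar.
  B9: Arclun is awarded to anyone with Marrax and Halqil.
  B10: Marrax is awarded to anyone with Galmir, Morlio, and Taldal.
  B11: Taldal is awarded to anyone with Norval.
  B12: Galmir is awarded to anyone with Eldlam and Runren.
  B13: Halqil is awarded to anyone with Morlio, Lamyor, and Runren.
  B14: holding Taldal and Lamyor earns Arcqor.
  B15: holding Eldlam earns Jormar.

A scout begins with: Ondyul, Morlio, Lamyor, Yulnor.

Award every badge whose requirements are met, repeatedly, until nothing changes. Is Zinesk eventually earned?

No

Zinesk would need Marrax and Runren (B5), but Marrax is never earned.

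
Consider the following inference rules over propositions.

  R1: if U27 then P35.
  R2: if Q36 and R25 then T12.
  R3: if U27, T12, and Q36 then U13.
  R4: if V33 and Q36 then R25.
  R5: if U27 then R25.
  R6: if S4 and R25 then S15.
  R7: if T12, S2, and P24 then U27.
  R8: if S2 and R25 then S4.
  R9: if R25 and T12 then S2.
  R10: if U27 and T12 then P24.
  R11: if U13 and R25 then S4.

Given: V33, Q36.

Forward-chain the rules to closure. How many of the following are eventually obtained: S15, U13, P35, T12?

2

V33 and Q36 hold, so R25 follows (R4).
From Q36 and R25, R2 gives T12.
R25 and T12 hold, so S2 follows (R9).
S2 and R25 hold, so S4 follows (R8).
From S4 and R25, R6 gives S15.
S15: reached.
U13 would need U27, T12, and Q36 (R3), but U27 is never established.
P35 would need U27 (R1), but U27 is never established.
T12: reached.
Reached: S15 and T12 — 2 of the 4.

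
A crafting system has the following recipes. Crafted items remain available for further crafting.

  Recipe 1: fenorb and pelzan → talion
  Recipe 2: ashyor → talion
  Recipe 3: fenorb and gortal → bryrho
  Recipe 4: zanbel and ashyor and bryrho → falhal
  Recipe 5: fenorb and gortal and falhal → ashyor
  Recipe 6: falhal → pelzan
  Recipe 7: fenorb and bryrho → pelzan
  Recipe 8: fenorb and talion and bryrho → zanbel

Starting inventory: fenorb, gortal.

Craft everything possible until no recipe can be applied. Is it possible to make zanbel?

Using Recipe 3, fenorb and gortal make bryrho.
fenorb and bryrho → pelzan (Recipe 7).
fenorb and pelzan → talion (Recipe 1).
fenorb and talion and bryrho → zanbel (Recipe 8).

Yes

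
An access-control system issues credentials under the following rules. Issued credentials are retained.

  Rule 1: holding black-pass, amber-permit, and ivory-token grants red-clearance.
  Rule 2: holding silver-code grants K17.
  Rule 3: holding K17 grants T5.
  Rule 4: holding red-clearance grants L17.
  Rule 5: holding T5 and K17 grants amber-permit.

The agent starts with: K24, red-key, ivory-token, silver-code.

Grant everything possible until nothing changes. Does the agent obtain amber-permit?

Yes

Holding silver-code grants K17 (Rule 2).
Holding K17 grants T5 (Rule 3).
Holding T5 and K17 grants amber-permit (Rule 5).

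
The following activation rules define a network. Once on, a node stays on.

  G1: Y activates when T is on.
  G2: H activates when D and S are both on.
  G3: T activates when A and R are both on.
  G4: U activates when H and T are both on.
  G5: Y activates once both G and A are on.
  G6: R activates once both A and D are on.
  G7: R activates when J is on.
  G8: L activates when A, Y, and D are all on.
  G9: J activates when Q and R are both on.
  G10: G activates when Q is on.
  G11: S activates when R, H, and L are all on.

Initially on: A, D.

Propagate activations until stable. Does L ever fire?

G6: A and D on → R on.
A and R are on, so T activates (G3).
T is on, so Y activates (G1).
A, Y, and D are on, so L activates (G8).

Yes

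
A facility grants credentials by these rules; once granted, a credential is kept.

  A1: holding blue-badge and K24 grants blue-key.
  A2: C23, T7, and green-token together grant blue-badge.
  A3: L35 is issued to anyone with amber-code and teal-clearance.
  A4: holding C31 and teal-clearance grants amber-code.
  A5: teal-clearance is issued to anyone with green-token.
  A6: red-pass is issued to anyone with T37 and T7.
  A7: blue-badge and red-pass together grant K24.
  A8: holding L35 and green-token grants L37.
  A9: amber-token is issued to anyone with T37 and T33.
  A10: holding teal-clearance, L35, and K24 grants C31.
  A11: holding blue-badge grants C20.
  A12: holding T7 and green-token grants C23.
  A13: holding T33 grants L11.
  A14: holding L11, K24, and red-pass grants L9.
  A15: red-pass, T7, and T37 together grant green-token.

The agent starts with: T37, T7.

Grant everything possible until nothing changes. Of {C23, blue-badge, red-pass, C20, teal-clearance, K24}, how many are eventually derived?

6

Holding T37 and T7 grants red-pass (A6).
Holding red-pass, T7, and T37 grants green-token (A15).
Holding green-token grants teal-clearance (A5).
Holding T7 and green-token grants C23 (A12).
Holding C23, T7, and green-token grants blue-badge (A2).
Holding blue-badge and red-pass grants K24 (A7).
Holding blue-badge grants C20 (A11).
C23: reached.
blue-badge: reached.
red-pass: reached.
C20: reached.
teal-clearance: reached.
K24: reached.
All 6 are reached.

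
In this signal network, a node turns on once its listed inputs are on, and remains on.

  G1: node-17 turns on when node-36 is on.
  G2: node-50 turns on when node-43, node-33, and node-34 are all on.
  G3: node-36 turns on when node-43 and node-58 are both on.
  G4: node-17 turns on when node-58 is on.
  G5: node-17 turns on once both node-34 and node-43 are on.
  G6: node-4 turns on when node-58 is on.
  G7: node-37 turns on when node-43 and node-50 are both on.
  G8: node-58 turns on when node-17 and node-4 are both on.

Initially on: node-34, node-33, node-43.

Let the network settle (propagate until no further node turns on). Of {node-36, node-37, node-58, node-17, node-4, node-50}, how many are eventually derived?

G5: node-34 and node-43 on → node-17 on.
node-43, node-33, and node-34 are on, so node-50 turns on (G2).
node-43 and node-50 are on, so node-37 turns on (G7).
node-36 would need node-43 and node-58 (G3), but node-58 never turns on.
node-37: reached.
node-58 would need node-17 and node-4 (G8), but node-4 never turns on.
node-17: reached.
node-4 would need node-58 (G6), but node-58 never turns on.
node-50: reached.
Reached: node-37, node-17, and node-50 — 3 of the 6.

3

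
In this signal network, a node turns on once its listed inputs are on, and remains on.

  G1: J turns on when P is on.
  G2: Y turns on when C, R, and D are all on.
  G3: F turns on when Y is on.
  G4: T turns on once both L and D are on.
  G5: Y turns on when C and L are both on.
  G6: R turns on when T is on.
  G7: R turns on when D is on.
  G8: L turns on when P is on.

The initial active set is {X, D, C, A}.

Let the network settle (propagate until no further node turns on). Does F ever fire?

G7: D on → R on.
G2: C, R, and D on → Y on.
G3: Y on → F on.

Yes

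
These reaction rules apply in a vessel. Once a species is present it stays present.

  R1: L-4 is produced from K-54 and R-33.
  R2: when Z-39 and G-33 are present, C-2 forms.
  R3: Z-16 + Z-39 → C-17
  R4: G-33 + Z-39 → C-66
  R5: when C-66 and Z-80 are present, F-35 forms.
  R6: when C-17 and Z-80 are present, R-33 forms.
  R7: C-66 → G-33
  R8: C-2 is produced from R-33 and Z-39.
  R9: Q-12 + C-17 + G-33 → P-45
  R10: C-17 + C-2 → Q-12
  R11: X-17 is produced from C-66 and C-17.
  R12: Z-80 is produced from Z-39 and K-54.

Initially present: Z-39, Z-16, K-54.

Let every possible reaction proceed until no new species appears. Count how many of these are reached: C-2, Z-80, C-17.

Z-39 and K-54 present → Z-80 forms (R12).
Z-16 and Z-39 present → C-17 forms (R3).
C-17 and Z-80 present → R-33 forms (R6).
R-33 and Z-39 present → C-2 forms (R8).
C-2: reached.
Z-80: reached.
C-17: reached.
All 3 are reached.

3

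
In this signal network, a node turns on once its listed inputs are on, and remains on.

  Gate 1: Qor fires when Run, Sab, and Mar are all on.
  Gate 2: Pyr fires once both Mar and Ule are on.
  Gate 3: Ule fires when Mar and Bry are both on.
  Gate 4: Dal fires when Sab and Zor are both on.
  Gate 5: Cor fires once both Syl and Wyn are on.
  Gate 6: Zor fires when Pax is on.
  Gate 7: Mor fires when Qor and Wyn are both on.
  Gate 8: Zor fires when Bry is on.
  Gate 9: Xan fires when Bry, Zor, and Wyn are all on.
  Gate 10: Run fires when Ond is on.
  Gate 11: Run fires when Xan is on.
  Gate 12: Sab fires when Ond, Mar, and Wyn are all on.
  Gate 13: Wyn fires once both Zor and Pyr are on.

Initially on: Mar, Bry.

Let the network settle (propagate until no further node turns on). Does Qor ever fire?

No

Qor would need Run, Sab, and Mar (Gate 1), but Sab never turns on.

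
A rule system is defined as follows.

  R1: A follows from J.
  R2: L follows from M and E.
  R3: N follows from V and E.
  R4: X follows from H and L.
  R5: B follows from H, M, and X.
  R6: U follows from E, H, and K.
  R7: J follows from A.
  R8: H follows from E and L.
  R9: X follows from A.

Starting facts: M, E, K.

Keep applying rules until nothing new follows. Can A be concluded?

No

A would need J (R1), but J is never established.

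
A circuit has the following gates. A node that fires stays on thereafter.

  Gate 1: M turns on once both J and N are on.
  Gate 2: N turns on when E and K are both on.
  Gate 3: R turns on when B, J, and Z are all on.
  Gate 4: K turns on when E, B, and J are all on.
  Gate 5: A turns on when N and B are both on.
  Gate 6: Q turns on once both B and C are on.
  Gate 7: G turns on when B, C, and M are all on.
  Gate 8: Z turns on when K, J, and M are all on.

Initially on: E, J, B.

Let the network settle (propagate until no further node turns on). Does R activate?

Yes

E, B, and J are on, so K turns on (Gate 4).
E and K are on, so N turns on (Gate 2).
J and N are on, so M turns on (Gate 1).
Gate 8: K, J, and M on → Z on.
Gate 3: B, J, and Z on → R on.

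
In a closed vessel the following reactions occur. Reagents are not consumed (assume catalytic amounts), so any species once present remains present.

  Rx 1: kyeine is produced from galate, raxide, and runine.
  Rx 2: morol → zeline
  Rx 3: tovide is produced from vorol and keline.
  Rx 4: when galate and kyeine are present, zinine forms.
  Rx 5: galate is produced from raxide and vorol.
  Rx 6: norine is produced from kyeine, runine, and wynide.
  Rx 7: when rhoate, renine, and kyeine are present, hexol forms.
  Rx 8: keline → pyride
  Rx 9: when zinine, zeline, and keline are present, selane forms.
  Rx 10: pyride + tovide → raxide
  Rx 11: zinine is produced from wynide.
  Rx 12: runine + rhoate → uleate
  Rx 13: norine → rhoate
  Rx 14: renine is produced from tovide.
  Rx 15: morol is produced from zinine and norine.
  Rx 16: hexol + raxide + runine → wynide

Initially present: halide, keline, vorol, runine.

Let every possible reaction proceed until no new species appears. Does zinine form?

keline present → pyride forms (Rx 8).
vorol and keline present → tovide forms (Rx 3).
pyride and tovide present → raxide forms (Rx 10).
raxide and vorol present → galate forms (Rx 5).
galate, raxide, and runine present → kyeine forms (Rx 1).
galate and kyeine present → zinine forms (Rx 4).

Yes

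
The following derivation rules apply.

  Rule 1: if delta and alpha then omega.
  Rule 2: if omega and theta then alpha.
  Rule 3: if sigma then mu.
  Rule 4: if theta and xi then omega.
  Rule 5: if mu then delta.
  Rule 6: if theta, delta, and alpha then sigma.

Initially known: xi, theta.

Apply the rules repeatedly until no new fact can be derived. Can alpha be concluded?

Yes

From theta and xi, Rule 4 gives omega.
omega and theta hold, so alpha follows (Rule 2).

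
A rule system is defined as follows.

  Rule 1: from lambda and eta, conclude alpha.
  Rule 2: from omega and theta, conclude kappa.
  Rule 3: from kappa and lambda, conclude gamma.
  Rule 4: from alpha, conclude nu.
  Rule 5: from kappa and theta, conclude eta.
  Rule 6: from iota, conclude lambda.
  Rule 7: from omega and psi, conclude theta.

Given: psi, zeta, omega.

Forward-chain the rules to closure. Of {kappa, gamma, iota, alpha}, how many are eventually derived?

1

From omega and psi, Rule 7 gives theta.
omega and theta hold, so kappa follows (Rule 2).
kappa: reached.
gamma would need kappa and lambda (Rule 3), but lambda is never established.
No rule produces iota, and it is not given.
alpha would need lambda and eta (Rule 1), but lambda is never established.
Reached: kappa — 1 of the 4.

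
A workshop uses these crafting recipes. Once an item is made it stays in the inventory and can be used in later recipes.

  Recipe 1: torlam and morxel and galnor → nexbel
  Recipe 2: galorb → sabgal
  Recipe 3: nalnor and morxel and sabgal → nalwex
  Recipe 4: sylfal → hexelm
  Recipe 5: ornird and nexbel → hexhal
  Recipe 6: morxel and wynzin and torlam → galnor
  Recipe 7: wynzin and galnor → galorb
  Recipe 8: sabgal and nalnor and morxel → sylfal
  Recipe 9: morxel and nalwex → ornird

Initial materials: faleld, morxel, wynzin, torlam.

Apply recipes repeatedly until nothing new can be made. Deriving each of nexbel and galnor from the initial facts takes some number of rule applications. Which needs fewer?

galnor

galnor: morxel and wynzin and torlam → galnor (Recipe 6). [1 rule application]
nexbel: Using Recipe 6, morxel, wynzin, and torlam make galnor. Using Recipe 1, torlam, morxel, and galnor make nexbel. [2 rule applications]
galnor needs fewer.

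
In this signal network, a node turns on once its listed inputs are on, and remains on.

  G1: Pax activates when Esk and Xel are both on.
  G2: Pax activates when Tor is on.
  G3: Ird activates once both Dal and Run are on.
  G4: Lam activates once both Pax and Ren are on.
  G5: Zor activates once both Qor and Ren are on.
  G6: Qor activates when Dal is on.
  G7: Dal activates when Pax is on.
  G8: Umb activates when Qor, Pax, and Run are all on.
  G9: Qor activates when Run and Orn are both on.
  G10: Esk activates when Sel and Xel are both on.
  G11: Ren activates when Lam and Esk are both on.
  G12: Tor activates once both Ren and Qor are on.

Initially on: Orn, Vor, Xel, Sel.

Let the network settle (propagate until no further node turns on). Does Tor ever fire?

Tor would need Ren and Qor (G12), but Ren never turns on.

No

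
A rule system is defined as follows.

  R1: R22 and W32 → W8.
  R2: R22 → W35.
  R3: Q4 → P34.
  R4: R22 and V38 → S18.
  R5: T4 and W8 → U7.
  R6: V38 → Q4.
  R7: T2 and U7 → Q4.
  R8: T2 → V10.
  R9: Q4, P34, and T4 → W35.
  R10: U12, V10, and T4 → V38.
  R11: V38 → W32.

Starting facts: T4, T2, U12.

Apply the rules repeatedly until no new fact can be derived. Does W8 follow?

W8 would need R22 and W32 (R1), but R22 is never established.

No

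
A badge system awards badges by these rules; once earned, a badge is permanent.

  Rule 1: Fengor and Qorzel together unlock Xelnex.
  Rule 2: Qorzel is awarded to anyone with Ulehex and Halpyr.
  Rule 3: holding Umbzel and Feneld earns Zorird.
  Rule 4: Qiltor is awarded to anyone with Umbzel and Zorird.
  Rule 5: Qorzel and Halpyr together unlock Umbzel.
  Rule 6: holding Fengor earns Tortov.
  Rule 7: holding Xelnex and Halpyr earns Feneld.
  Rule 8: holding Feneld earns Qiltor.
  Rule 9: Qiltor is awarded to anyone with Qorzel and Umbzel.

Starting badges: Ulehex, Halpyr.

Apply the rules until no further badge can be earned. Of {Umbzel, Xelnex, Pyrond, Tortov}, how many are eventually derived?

1

With Ulehex and Halpyr, Qorzel is earned (Rule 2).
With Qorzel and Halpyr, Umbzel is earned (Rule 5).
Umbzel: reached.
Xelnex would need Fengor and Qorzel (Rule 1), but Fengor is never earned.
No rule produces Pyrond, and it is not given.
Tortov would need Fengor (Rule 6), but Fengor is never earned.
Reached: Umbzel — 1 of the 4.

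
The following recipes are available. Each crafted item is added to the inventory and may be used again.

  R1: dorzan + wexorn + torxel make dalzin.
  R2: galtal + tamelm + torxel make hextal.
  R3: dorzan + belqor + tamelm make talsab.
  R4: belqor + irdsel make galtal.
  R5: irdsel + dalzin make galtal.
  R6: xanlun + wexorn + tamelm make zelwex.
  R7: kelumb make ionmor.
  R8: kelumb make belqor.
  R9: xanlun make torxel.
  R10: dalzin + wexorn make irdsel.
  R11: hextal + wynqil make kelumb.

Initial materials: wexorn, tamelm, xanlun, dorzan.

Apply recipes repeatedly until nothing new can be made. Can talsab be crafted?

talsab would need dorzan, belqor, and tamelm (R3), but belqor is never obtained.

No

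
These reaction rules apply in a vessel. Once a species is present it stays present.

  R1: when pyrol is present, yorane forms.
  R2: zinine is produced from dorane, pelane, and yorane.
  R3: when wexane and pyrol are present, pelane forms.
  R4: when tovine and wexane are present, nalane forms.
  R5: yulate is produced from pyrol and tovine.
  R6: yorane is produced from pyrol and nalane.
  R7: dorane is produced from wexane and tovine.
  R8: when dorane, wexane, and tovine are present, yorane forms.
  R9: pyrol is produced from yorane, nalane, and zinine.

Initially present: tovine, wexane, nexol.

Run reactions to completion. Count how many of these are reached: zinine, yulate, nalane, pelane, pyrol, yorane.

wexane and tovine present → dorane forms (R7).
tovine and wexane present → nalane forms (R4).
dorane, wexane, and tovine present → yorane forms (R8).
zinine would need dorane, pelane, and yorane (R2), but pelane never forms.
yulate would need pyrol and tovine (R5), but pyrol never forms.
nalane: reached.
pelane would need wexane and pyrol (R3), but pyrol never forms.
pyrol would need yorane, nalane, and zinine (R9), but zinine never forms.
yorane: reached.
Reached: nalane and yorane — 2 of the 6.

2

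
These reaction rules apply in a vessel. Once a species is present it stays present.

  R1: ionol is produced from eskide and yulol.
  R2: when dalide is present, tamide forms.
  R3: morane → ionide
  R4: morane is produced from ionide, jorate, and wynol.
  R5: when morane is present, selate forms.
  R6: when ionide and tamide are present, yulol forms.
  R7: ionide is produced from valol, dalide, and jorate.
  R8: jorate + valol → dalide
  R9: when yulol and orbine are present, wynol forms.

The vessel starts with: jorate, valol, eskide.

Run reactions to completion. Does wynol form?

wynol would need yulol and orbine (R9), but orbine never forms.

No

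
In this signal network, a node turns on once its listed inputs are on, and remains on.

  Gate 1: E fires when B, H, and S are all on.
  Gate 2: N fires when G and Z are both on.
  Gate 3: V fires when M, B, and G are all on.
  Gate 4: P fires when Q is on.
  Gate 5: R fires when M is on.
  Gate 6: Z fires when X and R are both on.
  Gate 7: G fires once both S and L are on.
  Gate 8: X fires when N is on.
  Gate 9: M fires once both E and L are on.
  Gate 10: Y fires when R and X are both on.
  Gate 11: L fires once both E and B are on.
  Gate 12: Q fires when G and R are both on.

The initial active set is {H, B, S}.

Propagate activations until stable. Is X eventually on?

X would need N (Gate 8), but N never turns on.

No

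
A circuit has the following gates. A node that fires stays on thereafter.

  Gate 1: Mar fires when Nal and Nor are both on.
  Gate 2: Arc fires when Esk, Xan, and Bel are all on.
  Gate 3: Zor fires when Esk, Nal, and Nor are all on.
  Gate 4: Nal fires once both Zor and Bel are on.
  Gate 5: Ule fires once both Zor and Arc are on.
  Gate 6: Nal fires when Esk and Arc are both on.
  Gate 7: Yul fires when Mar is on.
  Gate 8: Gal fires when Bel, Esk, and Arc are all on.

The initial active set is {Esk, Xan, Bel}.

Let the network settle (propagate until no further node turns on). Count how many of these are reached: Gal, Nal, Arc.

3

Esk, Xan, and Bel are on, so Arc fires (Gate 2).
Bel, Esk, and Arc are on, so Gal fires (Gate 8).
Gate 6: Esk and Arc on → Nal on.
Gal: reached.
Nal: reached.
Arc: reached.
All 3 are reached.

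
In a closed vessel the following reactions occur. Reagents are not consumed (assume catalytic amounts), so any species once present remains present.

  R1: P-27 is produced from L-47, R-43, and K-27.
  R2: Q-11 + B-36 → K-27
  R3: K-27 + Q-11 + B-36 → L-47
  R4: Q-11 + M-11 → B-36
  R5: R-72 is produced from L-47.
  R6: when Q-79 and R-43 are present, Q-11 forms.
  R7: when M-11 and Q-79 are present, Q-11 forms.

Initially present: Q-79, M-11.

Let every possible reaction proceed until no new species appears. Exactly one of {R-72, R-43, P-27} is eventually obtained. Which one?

R-72

M-11 and Q-79 present → Q-11 forms (R7).
Q-11 and M-11 present → B-36 forms (R4).
Q-11 and B-36 present → K-27 forms (R2).
K-27, Q-11, and B-36 present → L-47 forms (R3).
L-47 present → R-72 forms (R5).
No rule produces R-43, and it is not given. P-27 would need L-47, R-43, and K-27 (R1), but R-43 never forms.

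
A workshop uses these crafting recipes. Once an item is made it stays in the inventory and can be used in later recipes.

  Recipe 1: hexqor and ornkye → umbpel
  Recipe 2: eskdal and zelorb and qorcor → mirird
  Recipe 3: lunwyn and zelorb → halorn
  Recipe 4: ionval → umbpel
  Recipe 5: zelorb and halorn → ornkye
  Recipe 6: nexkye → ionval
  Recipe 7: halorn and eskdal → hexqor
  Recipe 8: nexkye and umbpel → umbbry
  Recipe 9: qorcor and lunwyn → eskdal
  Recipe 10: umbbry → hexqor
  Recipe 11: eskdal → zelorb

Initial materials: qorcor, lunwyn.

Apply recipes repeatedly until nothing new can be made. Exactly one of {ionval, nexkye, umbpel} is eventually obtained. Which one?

umbpel

Using Recipe 9, qorcor and lunwyn make eskdal.
Using Recipe 11, eskdal makes zelorb.
Using Recipe 3, lunwyn and zelorb make halorn.
zelorb and halorn → ornkye (Recipe 5).
Using Recipe 7, halorn and eskdal make hexqor.
hexqor and ornkye → umbpel (Recipe 1).
No rule produces nexkye, and it is not given. ionval would need nexkye (Recipe 6), but nexkye is never obtained.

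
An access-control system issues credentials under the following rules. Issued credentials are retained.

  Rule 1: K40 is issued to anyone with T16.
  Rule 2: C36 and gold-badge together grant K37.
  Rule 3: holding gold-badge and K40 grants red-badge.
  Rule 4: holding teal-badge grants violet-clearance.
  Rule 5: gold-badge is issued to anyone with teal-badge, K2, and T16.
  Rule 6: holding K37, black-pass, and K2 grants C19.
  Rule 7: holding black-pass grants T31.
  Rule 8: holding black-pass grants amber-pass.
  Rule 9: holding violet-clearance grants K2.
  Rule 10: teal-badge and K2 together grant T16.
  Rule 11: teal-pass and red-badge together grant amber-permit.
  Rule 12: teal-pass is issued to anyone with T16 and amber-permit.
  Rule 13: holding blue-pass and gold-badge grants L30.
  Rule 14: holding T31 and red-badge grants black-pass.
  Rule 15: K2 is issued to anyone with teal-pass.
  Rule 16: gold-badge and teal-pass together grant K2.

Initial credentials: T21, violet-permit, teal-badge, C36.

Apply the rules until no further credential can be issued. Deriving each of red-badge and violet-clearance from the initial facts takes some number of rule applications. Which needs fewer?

violet-clearance: Holding teal-badge grants violet-clearance (Rule 4). [1 rule application]
red-badge: Holding teal-badge grants violet-clearance (Rule 4). Holding violet-clearance grants K2 (Rule 9). Holding teal-badge and K2 grants T16 (Rule 10). Holding teal-badge, K2, and T16 grants gold-badge (Rule 5). Holding T16 grants K40 (Rule 1). Holding gold-badge and K40 grants red-badge (Rule 3). [6 rule applications]
violet-clearance needs fewer.

violet-clearance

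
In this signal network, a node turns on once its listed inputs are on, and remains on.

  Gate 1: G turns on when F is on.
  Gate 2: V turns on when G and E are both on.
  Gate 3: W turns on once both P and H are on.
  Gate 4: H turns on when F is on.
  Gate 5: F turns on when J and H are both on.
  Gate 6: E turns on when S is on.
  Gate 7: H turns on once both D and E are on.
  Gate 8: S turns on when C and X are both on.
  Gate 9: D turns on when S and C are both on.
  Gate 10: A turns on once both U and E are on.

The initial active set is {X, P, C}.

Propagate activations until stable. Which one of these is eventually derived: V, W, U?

Gate 8: C and X on → S on.
S is on, so E turns on (Gate 6).
Gate 9: S and C on → D on.
D and E are on, so H turns on (Gate 7).
P and H are on, so W turns on (Gate 3).
No rule produces U, and it is not given. V would need G and E (Gate 2), but G never turns on.

W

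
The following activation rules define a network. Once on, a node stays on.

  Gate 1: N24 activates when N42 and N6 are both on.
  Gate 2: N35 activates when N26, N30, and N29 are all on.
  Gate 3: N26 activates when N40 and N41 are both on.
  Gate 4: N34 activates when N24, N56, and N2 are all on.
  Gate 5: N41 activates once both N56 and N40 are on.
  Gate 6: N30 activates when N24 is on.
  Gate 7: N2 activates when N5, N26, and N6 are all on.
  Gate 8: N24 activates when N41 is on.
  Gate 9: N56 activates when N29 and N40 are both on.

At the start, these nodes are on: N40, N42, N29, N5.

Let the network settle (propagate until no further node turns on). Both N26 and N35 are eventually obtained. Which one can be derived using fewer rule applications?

N26

N26: Gate 9: N29 and N40 on → N56 on. Gate 5: N56 and N40 on → N41 on. Gate 3: N40 and N41 on → N26 on. [3 rule applications]
N35: Gate 9: N29 and N40 on → N56 on. N56 and N40 are on, so N41 activates (Gate 5). Gate 3: N40 and N41 on → N26 on. Gate 8: N41 on → N24 on. N24 is on, so N30 activates (Gate 6). Gate 2: N26, N30, and N29 on → N35 on. [6 rule applications]
N26 needs fewer.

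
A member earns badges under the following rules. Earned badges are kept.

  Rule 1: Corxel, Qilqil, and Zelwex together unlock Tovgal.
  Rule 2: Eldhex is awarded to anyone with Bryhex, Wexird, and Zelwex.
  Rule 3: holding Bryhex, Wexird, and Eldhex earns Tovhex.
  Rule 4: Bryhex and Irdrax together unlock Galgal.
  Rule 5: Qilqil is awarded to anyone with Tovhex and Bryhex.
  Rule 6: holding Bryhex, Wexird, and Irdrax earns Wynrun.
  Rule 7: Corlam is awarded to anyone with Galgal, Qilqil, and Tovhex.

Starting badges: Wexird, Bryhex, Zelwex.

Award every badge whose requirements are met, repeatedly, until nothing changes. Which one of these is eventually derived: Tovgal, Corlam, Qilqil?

With Bryhex, Wexird, and Zelwex, Eldhex is earned (Rule 2).
With Bryhex, Wexird, and Eldhex, Tovhex is earned (Rule 3).
With Tovhex and Bryhex, Qilqil is earned (Rule 5).
Tovgal would need Corxel, Qilqil, and Zelwex (Rule 1), but Corxel is never earned. Corlam would need Galgal, Qilqil, and Tovhex (Rule 7), but Galgal is never earned.

Qilqil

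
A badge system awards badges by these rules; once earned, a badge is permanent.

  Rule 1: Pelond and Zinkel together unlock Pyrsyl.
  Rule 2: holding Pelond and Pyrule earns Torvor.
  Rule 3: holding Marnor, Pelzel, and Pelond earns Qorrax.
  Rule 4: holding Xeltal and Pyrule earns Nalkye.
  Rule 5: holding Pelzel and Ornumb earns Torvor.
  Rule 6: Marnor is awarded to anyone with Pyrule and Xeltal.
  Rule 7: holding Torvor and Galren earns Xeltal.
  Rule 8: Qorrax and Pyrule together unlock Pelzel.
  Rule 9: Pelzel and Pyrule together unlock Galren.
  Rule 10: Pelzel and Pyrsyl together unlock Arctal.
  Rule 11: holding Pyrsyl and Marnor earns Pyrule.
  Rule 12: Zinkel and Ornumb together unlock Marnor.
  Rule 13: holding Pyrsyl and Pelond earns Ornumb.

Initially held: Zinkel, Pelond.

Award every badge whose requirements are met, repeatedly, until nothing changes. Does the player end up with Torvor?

With Pelond and Zinkel, Pyrsyl is earned (Rule 1).
With Pyrsyl and Pelond, Ornumb is earned (Rule 13).
With Zinkel and Ornumb, Marnor is earned (Rule 12).
With Pyrsyl and Marnor, Pyrule is earned (Rule 11).
With Pelond and Pyrule, Torvor is earned (Rule 2).

Yes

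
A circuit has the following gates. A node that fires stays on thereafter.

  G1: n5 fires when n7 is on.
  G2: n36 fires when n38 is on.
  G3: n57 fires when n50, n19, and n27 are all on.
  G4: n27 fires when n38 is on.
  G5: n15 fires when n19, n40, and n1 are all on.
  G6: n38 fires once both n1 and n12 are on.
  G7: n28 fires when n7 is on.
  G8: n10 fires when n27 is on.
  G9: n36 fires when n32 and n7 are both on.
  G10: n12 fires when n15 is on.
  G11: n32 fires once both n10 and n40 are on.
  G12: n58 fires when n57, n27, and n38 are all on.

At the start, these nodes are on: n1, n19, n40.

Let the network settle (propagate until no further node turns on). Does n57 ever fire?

No

n57 would need n50, n19, and n27 (G3), but n50 never turns on.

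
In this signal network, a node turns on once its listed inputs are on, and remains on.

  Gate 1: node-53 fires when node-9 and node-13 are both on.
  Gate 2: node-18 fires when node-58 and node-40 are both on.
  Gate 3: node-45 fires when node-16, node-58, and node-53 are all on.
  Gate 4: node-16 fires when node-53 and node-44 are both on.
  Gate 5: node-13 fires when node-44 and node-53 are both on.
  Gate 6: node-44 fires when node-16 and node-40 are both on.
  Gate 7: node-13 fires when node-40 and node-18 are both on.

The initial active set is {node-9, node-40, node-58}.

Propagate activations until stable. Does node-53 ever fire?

Yes

Gate 2: node-58 and node-40 on → node-18 on.
node-40 and node-18 are on, so node-13 fires (Gate 7).
Gate 1: node-9 and node-13 on → node-53 on.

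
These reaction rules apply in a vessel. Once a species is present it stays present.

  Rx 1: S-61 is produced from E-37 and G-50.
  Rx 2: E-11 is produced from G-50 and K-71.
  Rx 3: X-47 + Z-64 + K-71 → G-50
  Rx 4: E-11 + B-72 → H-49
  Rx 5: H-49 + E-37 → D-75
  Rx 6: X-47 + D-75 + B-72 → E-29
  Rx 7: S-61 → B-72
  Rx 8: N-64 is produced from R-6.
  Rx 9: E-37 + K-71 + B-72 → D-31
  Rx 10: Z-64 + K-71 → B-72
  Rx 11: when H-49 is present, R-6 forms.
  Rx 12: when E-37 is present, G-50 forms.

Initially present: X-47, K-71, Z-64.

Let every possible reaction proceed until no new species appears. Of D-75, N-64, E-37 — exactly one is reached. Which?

N-64

X-47, Z-64, and K-71 present → G-50 forms (Rx 3).
Z-64 and K-71 present → B-72 forms (Rx 10).
G-50 and K-71 present → E-11 forms (Rx 2).
E-11 and B-72 present → H-49 forms (Rx 4).
H-49 present → R-6 forms (Rx 11).
R-6 present → N-64 forms (Rx 8).
No rule produces E-37, and it is not given. D-75 would need H-49 and E-37 (Rx 5), but E-37 never forms.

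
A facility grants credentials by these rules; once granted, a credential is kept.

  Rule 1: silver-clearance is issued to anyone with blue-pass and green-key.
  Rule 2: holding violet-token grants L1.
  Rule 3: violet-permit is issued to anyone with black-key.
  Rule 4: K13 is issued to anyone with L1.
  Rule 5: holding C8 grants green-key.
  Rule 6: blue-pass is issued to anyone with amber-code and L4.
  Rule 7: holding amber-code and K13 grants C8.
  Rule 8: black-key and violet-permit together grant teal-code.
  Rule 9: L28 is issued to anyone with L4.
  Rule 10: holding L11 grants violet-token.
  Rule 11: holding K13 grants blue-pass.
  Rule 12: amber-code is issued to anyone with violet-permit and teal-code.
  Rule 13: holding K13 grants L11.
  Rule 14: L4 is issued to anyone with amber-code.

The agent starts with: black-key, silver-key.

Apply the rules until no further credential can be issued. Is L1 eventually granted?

L1 would need violet-token (Rule 2), but violet-token is never granted.

No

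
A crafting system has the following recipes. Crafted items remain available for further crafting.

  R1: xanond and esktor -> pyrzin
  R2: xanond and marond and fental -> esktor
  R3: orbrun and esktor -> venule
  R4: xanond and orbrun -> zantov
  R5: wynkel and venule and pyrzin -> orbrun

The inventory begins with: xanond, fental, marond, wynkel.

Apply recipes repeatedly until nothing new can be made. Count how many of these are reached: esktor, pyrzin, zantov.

xanond and marond and fental -> esktor (R2).
Using R1, xanond and esktor make pyrzin.
esktor: reached.
pyrzin: reached.
zantov would need xanond and orbrun (R4), but orbrun is never obtained.
Reached: esktor and pyrzin — 2 of the 3.

2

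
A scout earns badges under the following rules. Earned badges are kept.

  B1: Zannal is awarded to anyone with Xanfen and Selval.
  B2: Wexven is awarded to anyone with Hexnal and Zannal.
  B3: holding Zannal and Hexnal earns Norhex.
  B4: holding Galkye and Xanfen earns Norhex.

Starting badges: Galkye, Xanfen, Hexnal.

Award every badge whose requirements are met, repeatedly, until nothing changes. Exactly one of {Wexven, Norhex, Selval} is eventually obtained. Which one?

With Galkye and Xanfen, Norhex is earned (B4).
No rule produces Selval, and it is not given. Wexven would need Hexnal and Zannal (B2), but Zannal is never earned.

Norhex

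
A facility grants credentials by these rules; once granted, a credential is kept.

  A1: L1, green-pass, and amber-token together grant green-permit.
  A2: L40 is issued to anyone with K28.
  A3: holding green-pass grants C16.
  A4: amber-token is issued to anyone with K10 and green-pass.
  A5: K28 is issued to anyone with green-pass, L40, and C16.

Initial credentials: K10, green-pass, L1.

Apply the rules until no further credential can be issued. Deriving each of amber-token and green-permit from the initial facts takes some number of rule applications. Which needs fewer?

amber-token: Holding K10 and green-pass grants amber-token (A4). [1 rule application]
green-permit: Holding K10 and green-pass grants amber-token (A4). Holding L1, green-pass, and amber-token grants green-permit (A1). [2 rule applications]
amber-token needs fewer.

amber-token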